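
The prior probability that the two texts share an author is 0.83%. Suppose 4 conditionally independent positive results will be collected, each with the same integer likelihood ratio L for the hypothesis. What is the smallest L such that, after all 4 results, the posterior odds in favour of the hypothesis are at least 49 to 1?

Prior odds = 0.0083/0.9917 = 83/9917.
Target odds = 49.
Need L⁴ ≥ 49 ÷ (83/9917) = 485933/83.
8⁴ = 4096 < 485933/83 ≤ 6561 = 9⁴, so L = 9.

9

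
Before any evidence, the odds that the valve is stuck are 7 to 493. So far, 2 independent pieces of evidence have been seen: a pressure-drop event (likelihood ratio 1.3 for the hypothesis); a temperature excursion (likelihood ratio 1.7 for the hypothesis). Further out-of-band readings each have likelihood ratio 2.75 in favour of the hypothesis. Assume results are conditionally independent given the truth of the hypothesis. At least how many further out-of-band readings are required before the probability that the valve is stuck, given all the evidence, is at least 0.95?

7

Prior odds = 7/493.
Combined Bayes factor of the evidence already in hand = 1.3 × 1.7 = 2.21.
Odds after that evidence = (7/493) × 2.21 = 91/2900.
Target odds = 0.95/0.05 = 19.
Need 2.75ⁿ ≥ 19 ÷ (91/2900) = 55100/91.
2.75⁶ = 1771561/4096 falls short of 55100/91 but 2.75⁷ = 19487171/16384 reaches it, so n = 7.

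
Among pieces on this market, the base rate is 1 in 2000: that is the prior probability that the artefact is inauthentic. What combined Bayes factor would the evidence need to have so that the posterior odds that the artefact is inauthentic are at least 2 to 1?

3998

Prior odds = 0.0005/0.9995 = 1/1999.
Target odds = 2.
Required Bayes factor = 2 ÷ (1/1999) = 3998.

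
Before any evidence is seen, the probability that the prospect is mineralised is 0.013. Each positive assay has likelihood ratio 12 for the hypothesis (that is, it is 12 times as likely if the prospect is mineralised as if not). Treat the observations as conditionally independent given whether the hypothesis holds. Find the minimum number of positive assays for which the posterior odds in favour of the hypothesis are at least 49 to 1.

4

Prior odds: 0.013 ÷ 0.987 = 13/987.
Likelihood ratio per positive assay = 12.
Target odds = 49.
Require 12ⁿ ≥ 49 ÷ (13/987) = 48363/13.
12³ = 1728 falls short of 48363/13 but 12⁴ = 20736 reaches it, so n = 4.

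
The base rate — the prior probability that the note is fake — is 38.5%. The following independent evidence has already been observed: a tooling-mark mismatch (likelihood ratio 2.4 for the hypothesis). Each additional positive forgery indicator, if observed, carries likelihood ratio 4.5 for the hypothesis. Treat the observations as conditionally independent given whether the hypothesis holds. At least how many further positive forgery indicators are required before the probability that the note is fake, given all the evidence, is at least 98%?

Prior odds = 0.385/0.615 = 77/123.
Bayes factor of the evidence already in hand = 2.4.
Odds after that evidence = (77/123) × 2.4 = 308/205.
Target odds = 0.98/0.02 = 49.
Need 4.5ⁿ ≥ 49 ÷ (308/205) = 1435/44.
4.5² = 20.25 falls short of 1435/44 but 4.5³ = 91.125 reaches it, so n = 3.

3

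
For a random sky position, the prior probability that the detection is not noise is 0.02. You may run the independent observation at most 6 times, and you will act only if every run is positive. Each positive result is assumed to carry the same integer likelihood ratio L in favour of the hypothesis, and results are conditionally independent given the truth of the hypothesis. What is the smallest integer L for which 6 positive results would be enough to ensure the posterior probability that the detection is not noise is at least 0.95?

4

Prior odds = 0.02/0.98 = 1/49.
Target odds = 0.95/0.05 = 19.
Need L⁶ ≥ 19 ÷ (1/49) = 931.
3⁶ = 729 < 931 ≤ 4096 = 4⁶, so L = 4.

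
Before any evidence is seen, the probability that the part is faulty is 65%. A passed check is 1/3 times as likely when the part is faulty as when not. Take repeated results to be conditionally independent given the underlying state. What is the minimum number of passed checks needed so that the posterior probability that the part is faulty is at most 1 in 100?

Prior odds = 0.65/0.35 = 13/7.
Likelihood ratio per passed check = 1/3.
Target odds: 0.01 ÷ 0.99 = 1/99.
Need (13/7) × (1/3)ⁿ ≤ 1/99, i.e. (1/3)ⁿ ≤ 7/1287.
(1/3)⁴ = 1/81 is still above 7/1287 but (1/3)⁵ = 1/243 is at or below it, so n = 5.

5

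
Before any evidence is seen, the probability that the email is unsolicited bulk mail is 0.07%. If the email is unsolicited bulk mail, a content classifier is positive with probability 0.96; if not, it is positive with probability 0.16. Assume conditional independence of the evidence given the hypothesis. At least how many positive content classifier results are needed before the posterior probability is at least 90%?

Prior odds = 0.0007/0.9993 = 7/9993.
Likelihood ratio of a positive = 0.96/0.16 = 6.
Target posterior odds = 0.9/0.1 = 9.
Need (7/9993) × 6ⁿ ≥ 9, i.e. 6ⁿ ≥ 89937/7.
6⁵ = 7776 falls short of 89937/7 but 6⁶ = 46656 reaches it, so n = 6.

6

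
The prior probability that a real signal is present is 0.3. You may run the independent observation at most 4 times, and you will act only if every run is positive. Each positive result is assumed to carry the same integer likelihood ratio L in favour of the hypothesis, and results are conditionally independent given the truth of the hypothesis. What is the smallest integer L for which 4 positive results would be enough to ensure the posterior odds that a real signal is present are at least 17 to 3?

2

Prior odds = 0.3/0.7 = 3/7.
Target odds = 17/3.
Need L⁴ ≥ 17/3 ÷ (3/7) = 119/9.
1⁴ = 1 < 119/9 ≤ 16 = 2⁴, so L = 2.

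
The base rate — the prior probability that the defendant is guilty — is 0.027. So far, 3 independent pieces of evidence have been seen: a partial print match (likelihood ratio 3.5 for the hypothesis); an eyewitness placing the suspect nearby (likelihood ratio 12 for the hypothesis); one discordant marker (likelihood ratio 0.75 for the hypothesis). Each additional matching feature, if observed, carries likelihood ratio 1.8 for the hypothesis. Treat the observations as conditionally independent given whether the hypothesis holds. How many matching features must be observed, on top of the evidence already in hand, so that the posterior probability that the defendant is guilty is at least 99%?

Prior odds = 0.027/0.973 = 27/973.
Combined Bayes factor of the evidence already in hand = 3.5 × 12 × 0.75 = 31.5.
Odds after that evidence = (27/973) × 31.5 = 243/278.
Target odds = 0.99/0.01 = 99.
Need 1.8ⁿ ≥ 99 ÷ (243/278) = 3058/27.
1.8⁸ = 43046721/390625 falls short of 3058/27 but 1.8⁹ = 387420489/1953125 reaches it, so n = 9.

9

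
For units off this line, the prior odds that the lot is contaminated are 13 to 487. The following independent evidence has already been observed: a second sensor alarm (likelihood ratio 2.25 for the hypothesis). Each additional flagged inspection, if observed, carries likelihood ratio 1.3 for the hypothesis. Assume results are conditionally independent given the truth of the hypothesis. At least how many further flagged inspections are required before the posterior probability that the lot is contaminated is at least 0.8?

17

Prior odds = 13/487.
Bayes factor of the evidence already in hand = 2.25.
Odds after that evidence = (13/487) × 2.25 = 117/1948.
Target odds = 0.8/0.2 = 4.
Need 1.3ⁿ ≥ 4 ÷ (117/1948) = 7792/117.
1.3¹⁶ ≈66.5417 falls short of 7792/117 but 1.3¹⁷ ≈86.5042 reaches it, so n = 17.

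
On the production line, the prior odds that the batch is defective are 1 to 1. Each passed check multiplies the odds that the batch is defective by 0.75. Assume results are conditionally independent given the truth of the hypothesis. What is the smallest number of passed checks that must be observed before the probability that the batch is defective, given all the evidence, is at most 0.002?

Prior odds = 1.
Likelihood ratio per passed check = 0.75.
Target odds: 0.002 ÷ 0.998 = 1/499.
Require 0.75ⁿ ≤ 1/499 ÷ 1 = 1/499.
0.75²¹ ≈0.00237841 is still above 1/499 but 0.75²² ≈0.00178381 is at or below it, so n = 22.

22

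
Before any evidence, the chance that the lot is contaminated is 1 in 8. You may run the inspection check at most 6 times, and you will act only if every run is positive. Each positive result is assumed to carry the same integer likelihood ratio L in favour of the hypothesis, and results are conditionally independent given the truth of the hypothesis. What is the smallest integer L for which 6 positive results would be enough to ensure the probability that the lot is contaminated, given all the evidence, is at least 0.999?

5

Prior odds = 0.125/0.875 = 1/7.
Target odds = 0.999/0.001 = 999.
Need L⁶ ≥ 999 ÷ (1/7) = 6993.
4⁶ = 4096 < 6993 ≤ 15625 = 5⁶, so L = 5.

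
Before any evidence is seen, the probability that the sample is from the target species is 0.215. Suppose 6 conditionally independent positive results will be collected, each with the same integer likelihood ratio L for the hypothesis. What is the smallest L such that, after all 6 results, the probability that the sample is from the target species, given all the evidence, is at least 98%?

Prior odds = 0.215/0.785 = 43/157.
Target odds = 0.98/0.02 = 49.
Need L⁶ ≥ 49 ÷ (43/157) = 7693/43.
2⁶ = 64 < 7693/43 ≤ 729 = 3⁶, so L = 3.

3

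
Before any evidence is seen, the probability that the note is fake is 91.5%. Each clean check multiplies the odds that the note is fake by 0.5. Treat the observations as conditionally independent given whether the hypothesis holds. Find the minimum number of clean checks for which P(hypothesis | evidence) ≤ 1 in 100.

Prior odds: 0.915 ÷ 0.085 = 183/17.
Likelihood ratio per clean check = 0.5.
Target posterior odds = 0.01/0.99 = 1/99.
Need (183/17) × 0.5ⁿ ≤ 1/99, i.e. 0.5ⁿ ≤ 17/18117.
0.5¹⁰ = 1/1024 is still above 17/18117 but 0.5¹¹ = 1/2048 is at or below it, so n = 11.

11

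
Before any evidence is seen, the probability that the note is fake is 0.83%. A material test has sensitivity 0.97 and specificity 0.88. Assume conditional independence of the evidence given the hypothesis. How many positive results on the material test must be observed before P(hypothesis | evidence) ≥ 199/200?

5

Prior odds: 0.0083 ÷ 0.9917 = 83/9917.
False-positive rate = 1 − 0.88 = 0.12; likelihood ratio of a positive = 0.97/0.12 = 97/12.
Target odds: 0.995 ÷ 0.005 = 199.
Require (97/12)ⁿ ≥ 199 ÷ (83/9917) = 1973483/83.
(97/12)⁴ = 88529281/20736 falls short of 1973483/83 but (97/12)⁵ ≈34510.6 reaches it, so n = 5.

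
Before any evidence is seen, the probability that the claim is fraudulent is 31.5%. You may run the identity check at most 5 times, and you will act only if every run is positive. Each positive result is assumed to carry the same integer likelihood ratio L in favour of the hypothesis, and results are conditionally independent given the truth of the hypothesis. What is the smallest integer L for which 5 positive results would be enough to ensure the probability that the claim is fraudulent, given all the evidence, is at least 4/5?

2

Prior odds = 0.315/0.685 = 63/137.
Target odds = 0.8/0.2 = 4.
Need L⁵ ≥ 4 ÷ (63/137) = 548/63.
1⁵ = 1 < 548/63 ≤ 32 = 2⁵, so L = 2.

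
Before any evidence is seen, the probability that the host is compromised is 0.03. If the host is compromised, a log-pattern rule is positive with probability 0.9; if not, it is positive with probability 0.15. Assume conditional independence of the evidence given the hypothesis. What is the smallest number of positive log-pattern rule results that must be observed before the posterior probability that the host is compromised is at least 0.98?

5

Prior odds = 0.03/0.97 = 3/97.
Likelihood ratio of a positive = 0.9/0.15 = 6.
Target posterior odds = 0.98/0.02 = 49.
Require 6ⁿ ≥ 49 ÷ (3/97) = 4753/3.
6⁴ = 1296 falls short of 4753/3 but 6⁵ = 7776 reaches it, so n = 5.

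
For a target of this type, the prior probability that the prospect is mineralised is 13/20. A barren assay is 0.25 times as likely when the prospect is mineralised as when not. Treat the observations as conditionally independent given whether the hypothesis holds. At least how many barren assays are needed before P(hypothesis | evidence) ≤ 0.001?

6

Prior odds: 0.65 ÷ 0.35 = 13/7.
Likelihood ratio per barren assay = 0.25.
Target posterior odds = 0.001/0.999 = 1/999.
Require 0.25ⁿ ≤ 1/999 ÷ (13/7) = 7/12987.
0.25⁵ = 1/1024 is still above 7/12987 but 0.25⁶ = 1/4096 is at or below it, so n = 6.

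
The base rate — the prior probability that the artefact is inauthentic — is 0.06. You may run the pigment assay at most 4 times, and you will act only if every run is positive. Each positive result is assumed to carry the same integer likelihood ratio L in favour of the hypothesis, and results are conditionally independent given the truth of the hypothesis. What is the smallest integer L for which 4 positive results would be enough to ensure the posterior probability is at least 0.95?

5

Prior odds = 0.06/0.94 = 3/47.
Target odds = 0.95/0.05 = 19.
Need L⁴ ≥ 19 ÷ (3/47) = 893/3.
4⁴ = 256 < 893/3 ≤ 625 = 5⁴, so L = 5.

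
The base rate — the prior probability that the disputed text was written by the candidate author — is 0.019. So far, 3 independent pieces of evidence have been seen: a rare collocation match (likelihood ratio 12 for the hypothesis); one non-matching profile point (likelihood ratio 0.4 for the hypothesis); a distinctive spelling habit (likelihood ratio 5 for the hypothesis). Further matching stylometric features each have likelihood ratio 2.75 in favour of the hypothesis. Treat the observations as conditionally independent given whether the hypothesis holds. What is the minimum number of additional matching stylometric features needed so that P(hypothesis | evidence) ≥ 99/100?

6

Prior odds = 0.019/0.981 = 19/981.
Combined Bayes factor of the evidence already in hand = 12 × 0.4 × 5 = 24.
Odds after that evidence = (19/981) × 24 = 152/327.
Target odds = 0.99/0.01 = 99.
Need 2.75ⁿ ≥ 99 ÷ (152/327) = 32373/152.
2.75⁵ = 161051/1024 falls short of 32373/152 but 2.75⁶ = 1771561/4096 reaches it, so n = 6.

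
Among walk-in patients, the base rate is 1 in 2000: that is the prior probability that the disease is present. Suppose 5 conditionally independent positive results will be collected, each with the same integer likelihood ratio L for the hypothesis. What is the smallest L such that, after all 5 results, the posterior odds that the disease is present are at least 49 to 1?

10

Prior odds = 0.0005/0.9995 = 1/1999.
Target odds = 49.
Need L⁵ ≥ 49 ÷ (1/1999) = 97951.
9⁵ = 59049 < 97951 ≤ 100000 = 10⁵, so L = 10.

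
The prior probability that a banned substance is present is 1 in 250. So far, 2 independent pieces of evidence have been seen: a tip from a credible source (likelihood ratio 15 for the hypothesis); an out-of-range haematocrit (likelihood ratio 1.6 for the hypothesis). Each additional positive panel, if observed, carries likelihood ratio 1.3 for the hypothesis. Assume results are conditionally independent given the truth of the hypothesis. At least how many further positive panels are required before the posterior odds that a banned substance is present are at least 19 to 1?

21

Prior odds = 0.004/0.996 = 1/249.
Combined Bayes factor of the evidence already in hand = 15 × 1.6 = 24.
Odds after that evidence = (1/249) × 24 = 8/83.
Target odds = 19.
Need 1.3ⁿ ≥ 19 ÷ (8/83) = 197.125.
1.3²⁰ ≈190.05 falls short of 197.125 but 1.3²¹ ≈247.065 reaches it, so n = 21.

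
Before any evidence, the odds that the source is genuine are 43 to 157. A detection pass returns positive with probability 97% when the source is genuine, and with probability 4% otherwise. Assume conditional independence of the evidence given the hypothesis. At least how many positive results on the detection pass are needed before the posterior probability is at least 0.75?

Prior odds = 43/157.
Likelihood ratio of a positive result = 0.97/0.04 = 24.25.
Target posterior odds = 0.75/0.25 = 3.
Need (43/157) × 24.25ⁿ ≥ 3, i.e. 24.25ⁿ ≥ 471/43.
24.25¹ = 24.25, which meets the required 471/43; so n = 1.

1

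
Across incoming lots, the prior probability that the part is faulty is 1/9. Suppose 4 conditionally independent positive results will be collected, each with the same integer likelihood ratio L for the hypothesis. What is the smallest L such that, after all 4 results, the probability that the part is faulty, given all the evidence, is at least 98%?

5

Prior odds = (1/9)/(8/9) = 0.125.
Target odds = 0.98/0.02 = 49.
Need L⁴ ≥ 49 ÷ 0.125 = 392.
4⁴ = 256 < 392 ≤ 625 = 5⁴, so L = 5.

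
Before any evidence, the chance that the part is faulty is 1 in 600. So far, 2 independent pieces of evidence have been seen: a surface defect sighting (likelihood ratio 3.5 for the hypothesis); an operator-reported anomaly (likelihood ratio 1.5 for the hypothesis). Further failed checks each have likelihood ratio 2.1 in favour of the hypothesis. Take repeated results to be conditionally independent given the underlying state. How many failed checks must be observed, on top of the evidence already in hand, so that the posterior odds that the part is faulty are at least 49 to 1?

Prior odds = (1/600)/(599/600) = 1/599.
Combined Bayes factor of the evidence already in hand = 3.5 × 1.5 = 5.25.
Odds after that evidence = (1/599) × 5.25 = 21/2396.
Target odds = 49.
Need 2.1ⁿ ≥ 49 ÷ (21/2396) = 16772/3.
2.1¹¹ ≈3502.78 falls short of 16772/3 but 2.1¹² ≈7355.83 reaches it, so n = 12.

12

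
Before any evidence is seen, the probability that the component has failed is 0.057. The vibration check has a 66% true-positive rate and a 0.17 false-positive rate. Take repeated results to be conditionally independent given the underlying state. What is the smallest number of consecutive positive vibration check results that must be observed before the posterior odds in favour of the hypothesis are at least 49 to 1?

Prior odds = 0.057/0.943 = 57/943.
Likelihood ratio of a positive result = 0.66/0.17 = 66/17.
Target odds = 49.
Require (66/17)ⁿ ≥ 49 ÷ (57/943) = 46207/57.
(66/17)⁴ = 18974736/83521 falls short of 46207/57 but (66/17)⁵ ≈882.013 reaches it, so n = 5.

5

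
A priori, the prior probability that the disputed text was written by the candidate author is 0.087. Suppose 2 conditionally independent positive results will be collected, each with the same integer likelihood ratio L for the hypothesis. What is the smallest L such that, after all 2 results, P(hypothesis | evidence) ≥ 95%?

Prior odds = 0.087/0.913 = 87/913.
Target odds = 0.95/0.05 = 19.
Need L² ≥ 19 ÷ (87/913) = 17347/87.
14² = 196 < 17347/87 ≤ 225 = 15², so L = 15.

15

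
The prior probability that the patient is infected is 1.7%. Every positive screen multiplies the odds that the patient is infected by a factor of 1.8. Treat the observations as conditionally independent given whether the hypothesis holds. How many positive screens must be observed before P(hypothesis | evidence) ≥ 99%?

15

Prior odds = 0.017/0.983 = 17/983.
Likelihood ratio per positive screen = 1.8.
Target odds: 0.99 ÷ 0.01 = 99.
Need (17/983) × 1.8ⁿ ≥ 99, i.e. 1.8ⁿ ≥ 97317/17.
1.8¹⁴ ≈3748.13 falls short of 97317/17 but 1.8¹⁵ ≈6746.64 reaches it, so n = 15.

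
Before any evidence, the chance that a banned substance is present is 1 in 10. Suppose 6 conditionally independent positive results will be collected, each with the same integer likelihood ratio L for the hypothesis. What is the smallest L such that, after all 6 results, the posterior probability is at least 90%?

Prior odds = 0.1/0.9 = 1/9.
Target odds = 0.9/0.1 = 9.
Need L⁶ ≥ 9 ÷ (1/9) = 81.
2⁶ = 64 < 81 ≤ 729 = 3⁶, so L = 3.

3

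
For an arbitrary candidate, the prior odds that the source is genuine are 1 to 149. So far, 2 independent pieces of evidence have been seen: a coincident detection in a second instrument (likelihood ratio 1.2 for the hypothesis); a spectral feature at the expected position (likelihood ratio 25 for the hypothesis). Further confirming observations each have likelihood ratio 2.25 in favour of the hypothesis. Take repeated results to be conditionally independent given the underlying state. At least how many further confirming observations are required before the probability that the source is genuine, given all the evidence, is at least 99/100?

8

Prior odds = 1/149.
Combined Bayes factor of the evidence already in hand = 1.2 × 25 = 30.
Odds after that evidence = (1/149) × 30 = 30/149.
Target odds = 0.99/0.01 = 99.
Need 2.25ⁿ ≥ 99 ÷ (30/149) = 491.7.
2.25⁷ = 4782969/16384 falls short of 491.7 but 2.25⁸ = 43046721/65536 reaches it, so n = 8.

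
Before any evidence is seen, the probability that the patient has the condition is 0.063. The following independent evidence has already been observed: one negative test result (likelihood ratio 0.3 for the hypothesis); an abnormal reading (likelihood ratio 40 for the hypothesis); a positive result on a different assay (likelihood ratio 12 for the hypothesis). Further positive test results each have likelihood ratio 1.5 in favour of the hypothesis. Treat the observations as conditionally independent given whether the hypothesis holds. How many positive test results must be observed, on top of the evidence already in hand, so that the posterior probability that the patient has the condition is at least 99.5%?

Prior odds = 0.063/0.937 = 63/937.
Combined Bayes factor of the evidence already in hand = 0.3 × 40 × 12 = 144.
Odds after that evidence = (63/937) × 144 = 9072/937.
Target odds = 0.995/0.005 = 199.
Need 1.5ⁿ ≥ 199 ÷ (9072/937) = 186463/9072.
1.5⁷ = 17.0859375 falls short of 186463/9072 but 1.5⁸ = 25.62890625 reaches it, so n = 8.

8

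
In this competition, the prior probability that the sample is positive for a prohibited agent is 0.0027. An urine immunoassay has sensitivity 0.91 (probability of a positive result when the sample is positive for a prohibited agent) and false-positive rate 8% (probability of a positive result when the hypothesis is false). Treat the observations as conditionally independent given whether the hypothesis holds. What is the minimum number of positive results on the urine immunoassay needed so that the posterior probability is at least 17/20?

4

Prior odds = 0.0027/0.9973 = 27/9973.
Likelihood ratio of a positive result = 0.91/0.08 = 11.375.
Target posterior odds = 0.85/0.15 = 17/3.
Need (27/9973) × 11.375ⁿ ≥ 17/3, i.e. 11.375ⁿ ≥ 169541/81.
11.375³ = 753571/512 falls short of 169541/81 but 11.375⁴ = 68574961/4096 reaches it, so n = 4.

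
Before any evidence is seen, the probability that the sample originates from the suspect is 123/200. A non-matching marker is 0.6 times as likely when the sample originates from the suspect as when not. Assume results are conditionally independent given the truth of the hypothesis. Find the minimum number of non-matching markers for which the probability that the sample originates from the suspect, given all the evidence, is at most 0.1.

Prior odds: 0.615 ÷ 0.385 = 123/77.
Likelihood ratio per non-matching marker = 0.6.
Target odds: 0.1 ÷ 0.9 = 1/9.
Need (123/77) × 0.6ⁿ ≤ 1/9, i.e. 0.6ⁿ ≤ 77/1107.
0.6⁵ = 0.07776 is still above 77/1107 but 0.6⁶ = 729/15625 is at or below it, so n = 6.

6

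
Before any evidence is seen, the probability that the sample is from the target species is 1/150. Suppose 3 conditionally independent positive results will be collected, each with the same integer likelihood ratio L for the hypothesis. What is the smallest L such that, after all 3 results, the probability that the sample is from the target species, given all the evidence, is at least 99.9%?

53

Prior odds = (1/150)/(149/150) = 1/149.
Target odds = 0.999/0.001 = 999.
Need L³ ≥ 999 ÷ (1/149) = 148851.
52³ = 140608 < 148851 ≤ 148877 = 53³, so L = 53.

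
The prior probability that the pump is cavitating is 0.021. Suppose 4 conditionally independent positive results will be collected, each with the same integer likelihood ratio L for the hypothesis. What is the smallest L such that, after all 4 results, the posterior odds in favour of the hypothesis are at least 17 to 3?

Prior odds = 0.021/0.979 = 21/979.
Target odds = 17/3.
Need L⁴ ≥ 17/3 ÷ (21/979) = 16643/63.
4⁴ = 256 < 16643/63 ≤ 625 = 5⁴, so L = 5.

5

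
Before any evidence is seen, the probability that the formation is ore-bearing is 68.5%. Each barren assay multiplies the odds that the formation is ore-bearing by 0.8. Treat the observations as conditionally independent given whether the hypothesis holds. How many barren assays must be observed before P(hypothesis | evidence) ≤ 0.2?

Prior odds: 0.685 ÷ 0.315 = 137/63.
Likelihood ratio per barren assay = 0.8.
Target posterior odds = 0.2/0.8 = 0.25.
Need (137/63) × 0.8ⁿ ≤ 0.25, i.e. 0.8ⁿ ≤ 63/548.
0.8⁹ = 262144/1953125 is still above 63/548 but 0.8¹⁰ = 1048576/9765625 is at or below it, so n = 10.

10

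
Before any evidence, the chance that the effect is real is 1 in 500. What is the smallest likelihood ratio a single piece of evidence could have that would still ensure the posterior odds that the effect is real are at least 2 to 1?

Prior odds = 0.002/0.998 = 1/499.
Target odds = 2.
Required Bayes factor = 2 ÷ (1/499) = 998.

998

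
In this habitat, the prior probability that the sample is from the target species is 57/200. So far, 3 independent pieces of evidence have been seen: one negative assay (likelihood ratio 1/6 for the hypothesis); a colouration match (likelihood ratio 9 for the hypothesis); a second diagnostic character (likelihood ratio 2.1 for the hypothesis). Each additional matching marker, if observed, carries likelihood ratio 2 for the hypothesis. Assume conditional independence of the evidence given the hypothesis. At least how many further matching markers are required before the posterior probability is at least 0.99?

Prior odds = 0.285/0.715 = 57/143.
Combined Bayes factor of the evidence already in hand = (1/6) × 9 × 2.1 = 3.15.
Odds after that evidence = (57/143) × 3.15 = 3591/2860.
Target odds = 0.99/0.01 = 99.
Need 2ⁿ ≥ 99 ÷ (3591/2860) = 31460/399.
2⁶ = 64 falls short of 31460/399 but 2⁷ = 128 reaches it, so n = 7.

7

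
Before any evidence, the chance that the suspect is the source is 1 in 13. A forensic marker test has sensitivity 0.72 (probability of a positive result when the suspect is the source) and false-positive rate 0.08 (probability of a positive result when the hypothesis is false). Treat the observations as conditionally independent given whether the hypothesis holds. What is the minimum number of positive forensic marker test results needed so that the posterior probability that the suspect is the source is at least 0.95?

Prior odds = (1/13)/(12/13) = 1/12.
Likelihood ratio of a positive result = 0.72/0.08 = 9.
Target odds: 0.95 ÷ 0.05 = 19.
Require 9ⁿ ≥ 19 ÷ (1/12) = 228.
9² = 81 falls short of 228 but 9³ = 729 reaches it, so n = 3.

3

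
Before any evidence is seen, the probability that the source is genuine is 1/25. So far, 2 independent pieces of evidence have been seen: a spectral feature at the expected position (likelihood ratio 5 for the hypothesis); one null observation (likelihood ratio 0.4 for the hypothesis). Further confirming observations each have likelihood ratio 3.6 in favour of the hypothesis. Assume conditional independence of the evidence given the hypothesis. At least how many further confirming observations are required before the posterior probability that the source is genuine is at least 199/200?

7

Prior odds = 0.04/0.96 = 1/24.
Combined Bayes factor of the evidence already in hand = 5 × 0.4 = 2.
Odds after that evidence = (1/24) × 2 = 1/12.
Target odds = 0.995/0.005 = 199.
Need 3.6ⁿ ≥ 199 ÷ (1/12) = 2388.
3.6⁶ = 34012224/15625 falls short of 2388 but 3.6⁷ = 612220032/78125 reaches it, so n = 7.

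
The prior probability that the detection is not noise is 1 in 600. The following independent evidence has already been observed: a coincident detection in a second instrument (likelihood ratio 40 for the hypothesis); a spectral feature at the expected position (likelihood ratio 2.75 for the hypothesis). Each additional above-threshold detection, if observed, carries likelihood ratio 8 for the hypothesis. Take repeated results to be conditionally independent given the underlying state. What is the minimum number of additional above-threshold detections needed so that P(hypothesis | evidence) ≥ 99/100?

Prior odds = (1/600)/(599/600) = 1/599.
Combined Bayes factor of the evidence already in hand = 40 × 2.75 = 110.
Odds after that evidence = (1/599) × 110 = 110/599.
Target odds = 0.99/0.01 = 99.
Need 8ⁿ ≥ 99 ÷ (110/599) = 539.1.
8³ = 512 falls short of 539.1 but 8⁴ = 4096 reaches it, so n = 4.

4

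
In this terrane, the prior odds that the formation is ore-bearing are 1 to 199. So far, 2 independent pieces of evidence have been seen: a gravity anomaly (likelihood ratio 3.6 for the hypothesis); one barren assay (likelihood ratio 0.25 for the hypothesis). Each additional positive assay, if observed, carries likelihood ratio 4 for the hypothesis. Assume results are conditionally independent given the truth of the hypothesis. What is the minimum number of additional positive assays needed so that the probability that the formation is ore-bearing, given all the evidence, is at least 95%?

Prior odds = 1/199.
Combined Bayes factor of the evidence already in hand = 3.6 × 0.25 = 0.9.
Odds after that evidence = (1/199) × 0.9 = 9/1990.
Target odds = 0.95/0.05 = 19.
Need 4ⁿ ≥ 19 ÷ (9/1990) = 37810/9.
4⁶ = 4096 falls short of 37810/9 but 4⁷ = 16384 reaches it, so n = 7.

7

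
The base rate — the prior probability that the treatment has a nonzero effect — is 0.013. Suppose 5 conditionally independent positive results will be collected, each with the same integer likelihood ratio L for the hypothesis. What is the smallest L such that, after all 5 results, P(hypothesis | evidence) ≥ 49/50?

6

Prior odds = 0.013/0.987 = 13/987.
Target odds = 0.98/0.02 = 49.
Need L⁵ ≥ 49 ÷ (13/987) = 48363/13.
5⁵ = 3125 < 48363/13 ≤ 7776 = 6⁵, so L = 6.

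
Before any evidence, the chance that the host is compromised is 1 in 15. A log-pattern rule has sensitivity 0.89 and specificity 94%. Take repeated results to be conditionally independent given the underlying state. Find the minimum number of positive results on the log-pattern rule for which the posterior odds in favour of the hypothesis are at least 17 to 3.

Prior odds: (1/15) ÷ (14/15) = 1/14.
False-positive rate = 1 − 0.94 = 0.06; likelihood ratio of a positive = 0.89/0.06 = 89/6.
Target odds = 17/3.
Need (1/14) × (89/6)ⁿ ≥ 17/3, i.e. (89/6)ⁿ ≥ 238/3.
(89/6)¹ = 89/6 falls short of 238/3 but (89/6)² = 7921/36 reaches it, so n = 2.

2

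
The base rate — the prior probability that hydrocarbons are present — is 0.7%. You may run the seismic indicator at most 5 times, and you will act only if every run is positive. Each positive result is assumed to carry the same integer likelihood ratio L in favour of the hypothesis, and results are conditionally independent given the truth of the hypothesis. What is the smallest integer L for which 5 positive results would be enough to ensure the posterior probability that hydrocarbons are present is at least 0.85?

Prior odds = 0.007/0.993 = 7/993.
Target odds = 0.85/0.15 = 17/3.
Need L⁵ ≥ 17/3 ÷ (7/993) = 5627/7.
3⁵ = 243 < 5627/7 ≤ 1024 = 4⁵, so L = 4.

4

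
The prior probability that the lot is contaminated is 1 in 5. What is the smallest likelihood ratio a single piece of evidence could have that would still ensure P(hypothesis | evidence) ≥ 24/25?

Prior odds = 0.2/0.8 = 0.25.
Target odds = 0.96/0.04 = 24.
Required Bayes factor = 24 ÷ 0.25 = 96.

96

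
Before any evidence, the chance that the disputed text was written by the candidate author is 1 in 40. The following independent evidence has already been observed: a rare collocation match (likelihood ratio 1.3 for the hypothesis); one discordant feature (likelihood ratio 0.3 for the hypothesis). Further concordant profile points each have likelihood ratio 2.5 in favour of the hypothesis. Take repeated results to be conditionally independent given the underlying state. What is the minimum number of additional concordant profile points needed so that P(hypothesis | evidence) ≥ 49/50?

Prior odds = 0.025/0.975 = 1/39.
Combined Bayes factor of the evidence already in hand = 1.3 × 0.3 = 0.39.
Odds after that evidence = (1/39) × 0.39 = 0.01.
Target odds = 0.98/0.02 = 49.
Need 2.5ⁿ ≥ 49 ÷ 0.01 = 4900.
2.5⁹ = 1953125/512 falls short of 4900 but 2.5¹⁰ = 9765625/1024 reaches it, so n = 10.

10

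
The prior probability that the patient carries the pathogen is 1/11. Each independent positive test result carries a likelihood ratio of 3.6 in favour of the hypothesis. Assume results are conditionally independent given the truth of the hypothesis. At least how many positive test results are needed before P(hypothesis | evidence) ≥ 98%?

5

Prior odds = (1/11)/(10/11) = 0.1.
Likelihood ratio per positive test result = 3.6.
Target odds: 0.98 ÷ 0.02 = 49.
Need 0.1 × 3.6ⁿ ≥ 49, i.e. 3.6ⁿ ≥ 490.
3.6⁴ = 167.9616 falls short of 490 but 3.6⁵ = 604.66176 reaches it, so n = 5.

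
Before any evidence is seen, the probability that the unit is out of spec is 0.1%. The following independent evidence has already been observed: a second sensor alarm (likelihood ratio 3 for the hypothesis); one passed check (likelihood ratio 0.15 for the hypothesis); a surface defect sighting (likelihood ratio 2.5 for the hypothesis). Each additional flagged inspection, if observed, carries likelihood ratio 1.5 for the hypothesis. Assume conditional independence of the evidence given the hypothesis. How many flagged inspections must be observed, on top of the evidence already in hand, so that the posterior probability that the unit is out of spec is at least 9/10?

Prior odds = 0.001/0.999 = 1/999.
Combined Bayes factor of the evidence already in hand = 3 × 0.15 × 2.5 = 1.125.
Odds after that evidence = (1/999) × 1.125 = 1/888.
Target odds = 0.9/0.1 = 9.
Need 1.5ⁿ ≥ 9 ÷ (1/888) = 7992.
1.5²² ≈7481.83 falls short of 7992 but 1.5²³ ≈11222.7 reaches it, so n = 23.

23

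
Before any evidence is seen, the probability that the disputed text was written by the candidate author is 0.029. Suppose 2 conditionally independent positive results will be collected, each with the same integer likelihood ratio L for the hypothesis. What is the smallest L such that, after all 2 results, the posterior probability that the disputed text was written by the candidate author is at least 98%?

41

Prior odds = 0.029/0.971 = 29/971.
Target odds = 0.98/0.02 = 49.
Need L² ≥ 49 ÷ (29/971) = 47579/29.
40² = 1600 < 47579/29 ≤ 1681 = 41², so L = 41.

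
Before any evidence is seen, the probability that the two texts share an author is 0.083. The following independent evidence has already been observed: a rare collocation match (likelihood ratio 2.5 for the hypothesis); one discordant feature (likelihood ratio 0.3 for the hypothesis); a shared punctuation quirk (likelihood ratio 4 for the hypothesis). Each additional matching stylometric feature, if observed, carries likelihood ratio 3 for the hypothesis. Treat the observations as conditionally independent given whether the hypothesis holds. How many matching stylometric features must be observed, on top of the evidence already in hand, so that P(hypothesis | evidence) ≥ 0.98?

Prior odds = 0.083/0.917 = 83/917.
Combined Bayes factor of the evidence already in hand = 2.5 × 0.3 × 4 = 3.
Odds after that evidence = (83/917) × 3 = 249/917.
Target odds = 0.98/0.02 = 49.
Need 3ⁿ ≥ 49 ÷ (249/917) = 44933/249.
3⁴ = 81 falls short of 44933/249 but 3⁵ = 243 reaches it, so n = 5.

5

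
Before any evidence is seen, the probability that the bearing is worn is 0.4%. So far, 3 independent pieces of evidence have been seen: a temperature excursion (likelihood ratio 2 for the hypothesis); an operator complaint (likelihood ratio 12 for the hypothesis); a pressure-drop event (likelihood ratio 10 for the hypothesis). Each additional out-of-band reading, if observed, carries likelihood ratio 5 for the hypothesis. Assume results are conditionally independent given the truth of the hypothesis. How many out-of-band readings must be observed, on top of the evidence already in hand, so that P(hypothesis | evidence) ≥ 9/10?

Prior odds = 0.004/0.996 = 1/249.
Combined Bayes factor of the evidence already in hand = 2 × 12 × 10 = 240.
Odds after that evidence = (1/249) × 240 = 80/83.
Target odds = 0.9/0.1 = 9.
Need 5ⁿ ≥ 9 ÷ (80/83) = 9.3375.
5¹ = 5 falls short of 9.3375 but 5² = 25 reaches it, so n = 2.

2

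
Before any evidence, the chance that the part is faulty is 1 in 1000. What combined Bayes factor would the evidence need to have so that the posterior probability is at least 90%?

Prior odds = 0.001/0.999 = 1/999.
Target odds = 0.9/0.1 = 9.
Required Bayes factor = 9 ÷ (1/999) = 8991.

8991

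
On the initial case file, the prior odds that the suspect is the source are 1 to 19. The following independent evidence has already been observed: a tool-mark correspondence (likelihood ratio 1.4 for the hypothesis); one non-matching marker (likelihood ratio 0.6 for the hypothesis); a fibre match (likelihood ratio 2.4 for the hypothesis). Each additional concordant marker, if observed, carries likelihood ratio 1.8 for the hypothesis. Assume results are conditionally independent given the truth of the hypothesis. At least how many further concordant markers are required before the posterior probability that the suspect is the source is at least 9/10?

8

Prior odds = 1/19.
Combined Bayes factor of the evidence already in hand = 1.4 × 0.6 × 2.4 = 2.016.
Odds after that evidence = (1/19) × 2.016 = 252/2375.
Target odds = 0.9/0.1 = 9.
Need 1.8ⁿ ≥ 9 ÷ (252/2375) = 2375/28.
1.8⁷ = 4782969/78125 falls short of 2375/28 but 1.8⁸ = 43046721/390625 reaches it, so n = 8.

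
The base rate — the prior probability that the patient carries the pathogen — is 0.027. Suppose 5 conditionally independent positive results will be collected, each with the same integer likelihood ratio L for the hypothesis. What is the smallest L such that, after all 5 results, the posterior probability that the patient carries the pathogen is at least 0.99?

6

Prior odds = 0.027/0.973 = 27/973.
Target odds = 0.99/0.01 = 99.
Need L⁵ ≥ 99 ÷ (27/973) = 10703/3.
5⁵ = 3125 < 10703/3 ≤ 7776 = 6⁵, so L = 6.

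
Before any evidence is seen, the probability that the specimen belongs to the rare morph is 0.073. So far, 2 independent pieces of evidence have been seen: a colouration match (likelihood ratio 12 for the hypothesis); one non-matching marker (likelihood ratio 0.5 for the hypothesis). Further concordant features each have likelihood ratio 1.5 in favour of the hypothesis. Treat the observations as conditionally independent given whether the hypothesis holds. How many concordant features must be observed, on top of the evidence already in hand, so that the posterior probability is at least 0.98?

Prior odds = 0.073/0.927 = 73/927.
Combined Bayes factor of the evidence already in hand = 12 × 0.5 = 6.
Odds after that evidence = (73/927) × 6 = 146/309.
Target odds = 0.98/0.02 = 49.
Need 1.5ⁿ ≥ 49 ÷ (146/309) = 15141/146.
1.5¹¹ = 177147/2048 falls short of 15141/146 but 1.5¹² = 531441/4096 reaches it, so n = 12.

12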